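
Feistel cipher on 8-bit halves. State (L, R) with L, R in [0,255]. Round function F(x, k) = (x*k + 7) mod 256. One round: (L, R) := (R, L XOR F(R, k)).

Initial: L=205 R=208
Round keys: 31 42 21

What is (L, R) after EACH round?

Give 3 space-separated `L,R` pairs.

Round 1 (k=31): L=208 R=250
Round 2 (k=42): L=250 R=219
Round 3 (k=21): L=219 R=4

Answer: 208,250 250,219 219,4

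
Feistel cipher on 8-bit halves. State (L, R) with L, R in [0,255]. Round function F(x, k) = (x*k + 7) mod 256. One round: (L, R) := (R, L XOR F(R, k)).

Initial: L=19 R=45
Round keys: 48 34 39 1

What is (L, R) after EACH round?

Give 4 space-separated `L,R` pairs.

Round 1 (k=48): L=45 R=100
Round 2 (k=34): L=100 R=98
Round 3 (k=39): L=98 R=145
Round 4 (k=1): L=145 R=250

Answer: 45,100 100,98 98,145 145,250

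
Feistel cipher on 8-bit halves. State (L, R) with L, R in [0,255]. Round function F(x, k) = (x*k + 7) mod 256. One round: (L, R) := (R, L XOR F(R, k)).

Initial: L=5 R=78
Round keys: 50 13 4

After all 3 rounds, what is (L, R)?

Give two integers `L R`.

Answer: 219 53

Derivation:
Round 1 (k=50): L=78 R=70
Round 2 (k=13): L=70 R=219
Round 3 (k=4): L=219 R=53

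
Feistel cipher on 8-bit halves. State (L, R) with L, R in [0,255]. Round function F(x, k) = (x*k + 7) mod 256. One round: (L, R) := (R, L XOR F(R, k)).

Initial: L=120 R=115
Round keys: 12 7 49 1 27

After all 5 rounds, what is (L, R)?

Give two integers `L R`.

Round 1 (k=12): L=115 R=19
Round 2 (k=7): L=19 R=255
Round 3 (k=49): L=255 R=197
Round 4 (k=1): L=197 R=51
Round 5 (k=27): L=51 R=173

Answer: 51 173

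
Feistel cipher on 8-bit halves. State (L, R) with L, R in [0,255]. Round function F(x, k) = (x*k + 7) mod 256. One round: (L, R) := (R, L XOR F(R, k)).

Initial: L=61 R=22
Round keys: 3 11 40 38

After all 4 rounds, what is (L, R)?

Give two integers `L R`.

Round 1 (k=3): L=22 R=116
Round 2 (k=11): L=116 R=21
Round 3 (k=40): L=21 R=59
Round 4 (k=38): L=59 R=220

Answer: 59 220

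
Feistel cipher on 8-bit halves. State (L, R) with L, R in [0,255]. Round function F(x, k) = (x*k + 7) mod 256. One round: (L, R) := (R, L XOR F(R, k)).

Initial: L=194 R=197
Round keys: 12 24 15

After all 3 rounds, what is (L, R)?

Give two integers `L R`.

Round 1 (k=12): L=197 R=129
Round 2 (k=24): L=129 R=218
Round 3 (k=15): L=218 R=76

Answer: 218 76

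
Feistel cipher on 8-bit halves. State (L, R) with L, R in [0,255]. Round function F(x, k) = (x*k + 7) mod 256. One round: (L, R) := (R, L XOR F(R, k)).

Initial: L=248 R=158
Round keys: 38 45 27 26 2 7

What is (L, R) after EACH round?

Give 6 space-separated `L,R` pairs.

Round 1 (k=38): L=158 R=131
Round 2 (k=45): L=131 R=144
Round 3 (k=27): L=144 R=180
Round 4 (k=26): L=180 R=223
Round 5 (k=2): L=223 R=113
Round 6 (k=7): L=113 R=193

Answer: 158,131 131,144 144,180 180,223 223,113 113,193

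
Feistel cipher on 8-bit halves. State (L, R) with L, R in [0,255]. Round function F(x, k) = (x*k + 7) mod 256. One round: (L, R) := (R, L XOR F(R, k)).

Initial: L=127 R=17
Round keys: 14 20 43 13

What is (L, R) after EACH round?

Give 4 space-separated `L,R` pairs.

Round 1 (k=14): L=17 R=138
Round 2 (k=20): L=138 R=222
Round 3 (k=43): L=222 R=219
Round 4 (k=13): L=219 R=248

Answer: 17,138 138,222 222,219 219,248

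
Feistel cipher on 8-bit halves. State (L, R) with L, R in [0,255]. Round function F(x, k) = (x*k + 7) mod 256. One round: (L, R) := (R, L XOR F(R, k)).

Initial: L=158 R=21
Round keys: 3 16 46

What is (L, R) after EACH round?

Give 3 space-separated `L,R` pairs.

Answer: 21,216 216,146 146,155

Derivation:
Round 1 (k=3): L=21 R=216
Round 2 (k=16): L=216 R=146
Round 3 (k=46): L=146 R=155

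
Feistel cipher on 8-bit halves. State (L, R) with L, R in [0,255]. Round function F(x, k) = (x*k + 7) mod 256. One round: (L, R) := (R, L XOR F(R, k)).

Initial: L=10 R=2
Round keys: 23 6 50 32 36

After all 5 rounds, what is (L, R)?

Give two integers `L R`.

Answer: 196 53

Derivation:
Round 1 (k=23): L=2 R=63
Round 2 (k=6): L=63 R=131
Round 3 (k=50): L=131 R=162
Round 4 (k=32): L=162 R=196
Round 5 (k=36): L=196 R=53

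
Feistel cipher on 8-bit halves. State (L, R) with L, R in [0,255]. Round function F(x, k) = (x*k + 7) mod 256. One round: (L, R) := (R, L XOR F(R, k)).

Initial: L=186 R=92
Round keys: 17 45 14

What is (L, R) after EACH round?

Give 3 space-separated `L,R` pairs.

Answer: 92,153 153,176 176,62

Derivation:
Round 1 (k=17): L=92 R=153
Round 2 (k=45): L=153 R=176
Round 3 (k=14): L=176 R=62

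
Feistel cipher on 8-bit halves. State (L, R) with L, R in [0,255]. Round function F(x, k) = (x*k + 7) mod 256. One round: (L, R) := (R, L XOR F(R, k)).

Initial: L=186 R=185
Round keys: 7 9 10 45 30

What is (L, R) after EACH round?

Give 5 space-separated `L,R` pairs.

Answer: 185,172 172,170 170,7 7,232 232,48

Derivation:
Round 1 (k=7): L=185 R=172
Round 2 (k=9): L=172 R=170
Round 3 (k=10): L=170 R=7
Round 4 (k=45): L=7 R=232
Round 5 (k=30): L=232 R=48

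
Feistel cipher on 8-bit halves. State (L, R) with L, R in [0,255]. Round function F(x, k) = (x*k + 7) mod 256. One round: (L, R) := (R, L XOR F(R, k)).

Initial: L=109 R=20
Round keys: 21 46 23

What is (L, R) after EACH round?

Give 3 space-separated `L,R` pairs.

Round 1 (k=21): L=20 R=198
Round 2 (k=46): L=198 R=143
Round 3 (k=23): L=143 R=38

Answer: 20,198 198,143 143,38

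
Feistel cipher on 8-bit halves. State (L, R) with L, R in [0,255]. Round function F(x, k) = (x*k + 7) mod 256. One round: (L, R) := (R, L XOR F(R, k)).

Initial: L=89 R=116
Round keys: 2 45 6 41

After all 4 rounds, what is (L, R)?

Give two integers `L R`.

Answer: 27 43

Derivation:
Round 1 (k=2): L=116 R=182
Round 2 (k=45): L=182 R=113
Round 3 (k=6): L=113 R=27
Round 4 (k=41): L=27 R=43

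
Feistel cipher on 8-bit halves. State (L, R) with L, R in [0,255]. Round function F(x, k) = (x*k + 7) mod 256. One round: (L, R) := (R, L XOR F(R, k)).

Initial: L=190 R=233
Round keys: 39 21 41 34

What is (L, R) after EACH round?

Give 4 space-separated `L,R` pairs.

Round 1 (k=39): L=233 R=56
Round 2 (k=21): L=56 R=118
Round 3 (k=41): L=118 R=213
Round 4 (k=34): L=213 R=39

Answer: 233,56 56,118 118,213 213,39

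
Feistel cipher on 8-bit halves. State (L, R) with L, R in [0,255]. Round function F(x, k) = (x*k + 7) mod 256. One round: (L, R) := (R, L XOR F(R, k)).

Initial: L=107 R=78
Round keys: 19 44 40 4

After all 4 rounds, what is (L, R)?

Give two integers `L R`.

Round 1 (k=19): L=78 R=186
Round 2 (k=44): L=186 R=177
Round 3 (k=40): L=177 R=21
Round 4 (k=4): L=21 R=234

Answer: 21 234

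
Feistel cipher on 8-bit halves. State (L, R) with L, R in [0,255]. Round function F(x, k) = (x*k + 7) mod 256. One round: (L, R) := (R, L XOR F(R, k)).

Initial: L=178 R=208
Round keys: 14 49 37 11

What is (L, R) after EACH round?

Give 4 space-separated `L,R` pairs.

Round 1 (k=14): L=208 R=213
Round 2 (k=49): L=213 R=28
Round 3 (k=37): L=28 R=198
Round 4 (k=11): L=198 R=149

Answer: 208,213 213,28 28,198 198,149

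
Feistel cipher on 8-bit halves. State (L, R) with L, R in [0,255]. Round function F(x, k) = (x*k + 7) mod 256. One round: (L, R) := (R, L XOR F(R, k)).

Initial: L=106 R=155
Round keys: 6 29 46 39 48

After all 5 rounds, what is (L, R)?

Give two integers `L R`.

Answer: 140 105

Derivation:
Round 1 (k=6): L=155 R=195
Round 2 (k=29): L=195 R=133
Round 3 (k=46): L=133 R=46
Round 4 (k=39): L=46 R=140
Round 5 (k=48): L=140 R=105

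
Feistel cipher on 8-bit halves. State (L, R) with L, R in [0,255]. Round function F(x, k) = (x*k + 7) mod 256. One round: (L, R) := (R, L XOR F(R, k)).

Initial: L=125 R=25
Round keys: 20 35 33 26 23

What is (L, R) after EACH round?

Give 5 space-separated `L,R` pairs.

Round 1 (k=20): L=25 R=134
Round 2 (k=35): L=134 R=64
Round 3 (k=33): L=64 R=193
Round 4 (k=26): L=193 R=225
Round 5 (k=23): L=225 R=255

Answer: 25,134 134,64 64,193 193,225 225,255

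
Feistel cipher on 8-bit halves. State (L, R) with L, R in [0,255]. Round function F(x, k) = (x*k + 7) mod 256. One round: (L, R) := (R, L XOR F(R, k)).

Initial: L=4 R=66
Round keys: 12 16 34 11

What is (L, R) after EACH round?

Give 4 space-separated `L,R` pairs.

Round 1 (k=12): L=66 R=27
Round 2 (k=16): L=27 R=245
Round 3 (k=34): L=245 R=138
Round 4 (k=11): L=138 R=0

Answer: 66,27 27,245 245,138 138,0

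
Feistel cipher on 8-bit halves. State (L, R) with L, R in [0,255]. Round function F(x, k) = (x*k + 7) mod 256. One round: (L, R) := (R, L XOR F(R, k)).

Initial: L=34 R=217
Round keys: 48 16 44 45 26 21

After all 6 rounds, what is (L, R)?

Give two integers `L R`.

Round 1 (k=48): L=217 R=149
Round 2 (k=16): L=149 R=142
Round 3 (k=44): L=142 R=250
Round 4 (k=45): L=250 R=119
Round 5 (k=26): L=119 R=231
Round 6 (k=21): L=231 R=141

Answer: 231 141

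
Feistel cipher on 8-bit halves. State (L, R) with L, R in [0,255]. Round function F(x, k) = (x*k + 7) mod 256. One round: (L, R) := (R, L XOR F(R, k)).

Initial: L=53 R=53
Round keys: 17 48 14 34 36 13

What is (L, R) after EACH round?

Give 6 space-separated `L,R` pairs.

Round 1 (k=17): L=53 R=185
Round 2 (k=48): L=185 R=130
Round 3 (k=14): L=130 R=154
Round 4 (k=34): L=154 R=249
Round 5 (k=36): L=249 R=145
Round 6 (k=13): L=145 R=157

Answer: 53,185 185,130 130,154 154,249 249,145 145,157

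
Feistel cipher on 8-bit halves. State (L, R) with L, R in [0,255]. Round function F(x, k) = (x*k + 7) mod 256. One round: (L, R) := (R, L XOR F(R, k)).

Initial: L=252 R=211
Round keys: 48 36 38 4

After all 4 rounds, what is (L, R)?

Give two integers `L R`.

Answer: 236 119

Derivation:
Round 1 (k=48): L=211 R=107
Round 2 (k=36): L=107 R=192
Round 3 (k=38): L=192 R=236
Round 4 (k=4): L=236 R=119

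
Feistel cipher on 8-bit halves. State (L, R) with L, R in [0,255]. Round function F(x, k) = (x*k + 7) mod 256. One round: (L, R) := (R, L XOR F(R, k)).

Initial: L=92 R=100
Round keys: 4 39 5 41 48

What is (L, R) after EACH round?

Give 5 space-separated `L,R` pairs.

Round 1 (k=4): L=100 R=203
Round 2 (k=39): L=203 R=144
Round 3 (k=5): L=144 R=28
Round 4 (k=41): L=28 R=19
Round 5 (k=48): L=19 R=139

Answer: 100,203 203,144 144,28 28,19 19,139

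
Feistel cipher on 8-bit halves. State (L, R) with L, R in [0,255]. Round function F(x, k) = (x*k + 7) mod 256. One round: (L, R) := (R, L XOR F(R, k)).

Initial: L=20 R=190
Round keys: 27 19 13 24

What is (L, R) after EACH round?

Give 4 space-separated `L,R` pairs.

Round 1 (k=27): L=190 R=5
Round 2 (k=19): L=5 R=216
Round 3 (k=13): L=216 R=250
Round 4 (k=24): L=250 R=175

Answer: 190,5 5,216 216,250 250,175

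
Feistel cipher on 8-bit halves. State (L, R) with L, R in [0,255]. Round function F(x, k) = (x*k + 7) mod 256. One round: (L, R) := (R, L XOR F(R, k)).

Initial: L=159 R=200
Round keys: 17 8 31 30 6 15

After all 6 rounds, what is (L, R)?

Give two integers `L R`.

Answer: 31 224

Derivation:
Round 1 (k=17): L=200 R=208
Round 2 (k=8): L=208 R=79
Round 3 (k=31): L=79 R=72
Round 4 (k=30): L=72 R=56
Round 5 (k=6): L=56 R=31
Round 6 (k=15): L=31 R=224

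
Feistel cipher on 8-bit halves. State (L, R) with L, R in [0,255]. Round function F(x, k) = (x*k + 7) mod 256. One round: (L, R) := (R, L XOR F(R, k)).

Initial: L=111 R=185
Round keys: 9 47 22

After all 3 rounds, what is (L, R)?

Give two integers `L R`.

Answer: 201 170

Derivation:
Round 1 (k=9): L=185 R=231
Round 2 (k=47): L=231 R=201
Round 3 (k=22): L=201 R=170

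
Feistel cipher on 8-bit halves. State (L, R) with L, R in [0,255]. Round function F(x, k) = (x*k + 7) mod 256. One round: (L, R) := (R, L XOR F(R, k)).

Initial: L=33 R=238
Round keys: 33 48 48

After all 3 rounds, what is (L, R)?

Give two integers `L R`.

Answer: 41 35

Derivation:
Round 1 (k=33): L=238 R=148
Round 2 (k=48): L=148 R=41
Round 3 (k=48): L=41 R=35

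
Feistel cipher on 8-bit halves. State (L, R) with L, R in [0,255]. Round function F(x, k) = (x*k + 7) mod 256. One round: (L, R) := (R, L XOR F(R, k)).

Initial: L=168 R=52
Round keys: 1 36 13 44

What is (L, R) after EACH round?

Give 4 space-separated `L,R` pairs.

Round 1 (k=1): L=52 R=147
Round 2 (k=36): L=147 R=135
Round 3 (k=13): L=135 R=113
Round 4 (k=44): L=113 R=244

Answer: 52,147 147,135 135,113 113,244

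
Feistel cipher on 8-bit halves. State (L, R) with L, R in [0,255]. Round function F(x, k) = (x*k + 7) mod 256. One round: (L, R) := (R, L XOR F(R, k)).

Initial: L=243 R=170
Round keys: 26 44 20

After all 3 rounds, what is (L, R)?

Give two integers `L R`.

Answer: 13 179

Derivation:
Round 1 (k=26): L=170 R=184
Round 2 (k=44): L=184 R=13
Round 3 (k=20): L=13 R=179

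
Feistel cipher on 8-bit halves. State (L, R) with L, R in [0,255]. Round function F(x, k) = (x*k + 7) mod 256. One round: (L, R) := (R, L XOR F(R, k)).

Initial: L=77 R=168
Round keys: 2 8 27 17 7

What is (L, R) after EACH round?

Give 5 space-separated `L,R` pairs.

Answer: 168,26 26,127 127,118 118,162 162,3

Derivation:
Round 1 (k=2): L=168 R=26
Round 2 (k=8): L=26 R=127
Round 3 (k=27): L=127 R=118
Round 4 (k=17): L=118 R=162
Round 5 (k=7): L=162 R=3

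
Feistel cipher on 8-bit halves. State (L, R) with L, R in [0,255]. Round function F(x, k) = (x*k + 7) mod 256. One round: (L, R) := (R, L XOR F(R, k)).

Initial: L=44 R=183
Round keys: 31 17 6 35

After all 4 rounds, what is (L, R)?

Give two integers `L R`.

Answer: 227 68

Derivation:
Round 1 (k=31): L=183 R=28
Round 2 (k=17): L=28 R=84
Round 3 (k=6): L=84 R=227
Round 4 (k=35): L=227 R=68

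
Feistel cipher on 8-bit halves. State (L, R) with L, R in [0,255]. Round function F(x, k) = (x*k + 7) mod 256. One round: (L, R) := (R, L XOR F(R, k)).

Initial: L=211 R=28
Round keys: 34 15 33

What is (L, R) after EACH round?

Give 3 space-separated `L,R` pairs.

Round 1 (k=34): L=28 R=108
Round 2 (k=15): L=108 R=71
Round 3 (k=33): L=71 R=66

Answer: 28,108 108,71 71,66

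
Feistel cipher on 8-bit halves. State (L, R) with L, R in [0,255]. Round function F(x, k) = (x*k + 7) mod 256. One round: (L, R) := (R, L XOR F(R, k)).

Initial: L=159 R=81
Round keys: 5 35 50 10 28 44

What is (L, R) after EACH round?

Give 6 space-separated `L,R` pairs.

Answer: 81,3 3,33 33,122 122,234 234,229 229,137

Derivation:
Round 1 (k=5): L=81 R=3
Round 2 (k=35): L=3 R=33
Round 3 (k=50): L=33 R=122
Round 4 (k=10): L=122 R=234
Round 5 (k=28): L=234 R=229
Round 6 (k=44): L=229 R=137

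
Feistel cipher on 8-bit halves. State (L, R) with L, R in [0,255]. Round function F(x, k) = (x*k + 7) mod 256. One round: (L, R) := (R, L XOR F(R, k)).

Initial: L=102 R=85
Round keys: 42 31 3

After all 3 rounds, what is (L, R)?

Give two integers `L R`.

Round 1 (k=42): L=85 R=159
Round 2 (k=31): L=159 R=29
Round 3 (k=3): L=29 R=193

Answer: 29 193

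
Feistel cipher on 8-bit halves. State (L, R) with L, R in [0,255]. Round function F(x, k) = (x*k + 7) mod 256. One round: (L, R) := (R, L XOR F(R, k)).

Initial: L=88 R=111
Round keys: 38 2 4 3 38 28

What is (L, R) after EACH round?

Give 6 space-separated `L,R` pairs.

Answer: 111,217 217,214 214,134 134,79 79,71 71,132

Derivation:
Round 1 (k=38): L=111 R=217
Round 2 (k=2): L=217 R=214
Round 3 (k=4): L=214 R=134
Round 4 (k=3): L=134 R=79
Round 5 (k=38): L=79 R=71
Round 6 (k=28): L=71 R=132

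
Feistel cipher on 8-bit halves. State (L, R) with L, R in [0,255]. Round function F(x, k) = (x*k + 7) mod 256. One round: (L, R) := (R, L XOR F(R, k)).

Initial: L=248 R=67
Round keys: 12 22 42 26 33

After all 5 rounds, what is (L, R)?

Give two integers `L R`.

Round 1 (k=12): L=67 R=211
Round 2 (k=22): L=211 R=106
Round 3 (k=42): L=106 R=184
Round 4 (k=26): L=184 R=221
Round 5 (k=33): L=221 R=60

Answer: 221 60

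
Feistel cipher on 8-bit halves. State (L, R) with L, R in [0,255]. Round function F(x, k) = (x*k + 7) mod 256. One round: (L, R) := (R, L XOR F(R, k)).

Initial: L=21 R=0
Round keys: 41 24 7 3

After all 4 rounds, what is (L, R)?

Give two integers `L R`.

Round 1 (k=41): L=0 R=18
Round 2 (k=24): L=18 R=183
Round 3 (k=7): L=183 R=26
Round 4 (k=3): L=26 R=226

Answer: 26 226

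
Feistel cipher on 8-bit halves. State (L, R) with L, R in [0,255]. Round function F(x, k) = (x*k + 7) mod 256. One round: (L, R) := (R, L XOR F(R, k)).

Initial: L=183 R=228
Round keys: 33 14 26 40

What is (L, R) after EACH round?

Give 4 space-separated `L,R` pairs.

Round 1 (k=33): L=228 R=220
Round 2 (k=14): L=220 R=235
Round 3 (k=26): L=235 R=57
Round 4 (k=40): L=57 R=4

Answer: 228,220 220,235 235,57 57,4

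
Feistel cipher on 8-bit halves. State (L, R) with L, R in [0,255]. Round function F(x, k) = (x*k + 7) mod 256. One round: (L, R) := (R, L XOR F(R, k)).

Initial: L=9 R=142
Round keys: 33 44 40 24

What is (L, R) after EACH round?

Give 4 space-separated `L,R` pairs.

Round 1 (k=33): L=142 R=92
Round 2 (k=44): L=92 R=89
Round 3 (k=40): L=89 R=179
Round 4 (k=24): L=179 R=150

Answer: 142,92 92,89 89,179 179,150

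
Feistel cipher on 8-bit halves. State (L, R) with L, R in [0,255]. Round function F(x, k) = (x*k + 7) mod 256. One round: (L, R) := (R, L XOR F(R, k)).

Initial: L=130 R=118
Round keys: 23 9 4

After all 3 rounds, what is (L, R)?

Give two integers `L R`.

Answer: 52 244

Derivation:
Round 1 (k=23): L=118 R=35
Round 2 (k=9): L=35 R=52
Round 3 (k=4): L=52 R=244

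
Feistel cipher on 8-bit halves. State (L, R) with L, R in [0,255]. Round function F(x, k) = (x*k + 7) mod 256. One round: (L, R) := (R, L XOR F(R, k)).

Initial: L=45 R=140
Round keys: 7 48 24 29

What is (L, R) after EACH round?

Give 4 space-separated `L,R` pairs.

Answer: 140,246 246,171 171,249 249,151

Derivation:
Round 1 (k=7): L=140 R=246
Round 2 (k=48): L=246 R=171
Round 3 (k=24): L=171 R=249
Round 4 (k=29): L=249 R=151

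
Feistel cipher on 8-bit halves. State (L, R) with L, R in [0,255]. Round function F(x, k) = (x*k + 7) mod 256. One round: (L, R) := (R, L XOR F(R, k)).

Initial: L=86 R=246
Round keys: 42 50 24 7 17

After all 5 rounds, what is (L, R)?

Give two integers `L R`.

Round 1 (k=42): L=246 R=53
Round 2 (k=50): L=53 R=151
Round 3 (k=24): L=151 R=26
Round 4 (k=7): L=26 R=42
Round 5 (k=17): L=42 R=203

Answer: 42 203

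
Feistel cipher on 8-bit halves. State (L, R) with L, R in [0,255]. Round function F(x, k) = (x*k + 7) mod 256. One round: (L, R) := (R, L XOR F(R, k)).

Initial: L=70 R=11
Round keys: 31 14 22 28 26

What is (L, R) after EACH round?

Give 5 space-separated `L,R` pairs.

Answer: 11,26 26,120 120,77 77,11 11,104

Derivation:
Round 1 (k=31): L=11 R=26
Round 2 (k=14): L=26 R=120
Round 3 (k=22): L=120 R=77
Round 4 (k=28): L=77 R=11
Round 5 (k=26): L=11 R=104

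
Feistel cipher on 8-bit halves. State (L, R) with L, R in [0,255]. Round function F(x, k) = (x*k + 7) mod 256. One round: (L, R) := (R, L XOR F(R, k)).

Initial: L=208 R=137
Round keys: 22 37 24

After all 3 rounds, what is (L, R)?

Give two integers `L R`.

Answer: 177 130

Derivation:
Round 1 (k=22): L=137 R=29
Round 2 (k=37): L=29 R=177
Round 3 (k=24): L=177 R=130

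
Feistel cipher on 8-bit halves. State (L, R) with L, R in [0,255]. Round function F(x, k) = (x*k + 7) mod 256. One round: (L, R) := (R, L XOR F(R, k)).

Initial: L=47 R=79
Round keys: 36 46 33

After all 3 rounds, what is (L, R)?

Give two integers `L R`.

Round 1 (k=36): L=79 R=12
Round 2 (k=46): L=12 R=96
Round 3 (k=33): L=96 R=107

Answer: 96 107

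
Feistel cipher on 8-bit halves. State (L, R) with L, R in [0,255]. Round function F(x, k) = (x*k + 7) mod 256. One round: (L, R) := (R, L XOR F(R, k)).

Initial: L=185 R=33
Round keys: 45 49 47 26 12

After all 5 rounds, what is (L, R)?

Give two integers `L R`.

Answer: 104 184

Derivation:
Round 1 (k=45): L=33 R=109
Round 2 (k=49): L=109 R=197
Round 3 (k=47): L=197 R=95
Round 4 (k=26): L=95 R=104
Round 5 (k=12): L=104 R=184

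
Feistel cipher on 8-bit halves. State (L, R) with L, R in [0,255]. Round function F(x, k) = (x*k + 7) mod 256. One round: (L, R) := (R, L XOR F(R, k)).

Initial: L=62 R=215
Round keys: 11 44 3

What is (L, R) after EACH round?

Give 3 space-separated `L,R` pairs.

Answer: 215,122 122,40 40,5

Derivation:
Round 1 (k=11): L=215 R=122
Round 2 (k=44): L=122 R=40
Round 3 (k=3): L=40 R=5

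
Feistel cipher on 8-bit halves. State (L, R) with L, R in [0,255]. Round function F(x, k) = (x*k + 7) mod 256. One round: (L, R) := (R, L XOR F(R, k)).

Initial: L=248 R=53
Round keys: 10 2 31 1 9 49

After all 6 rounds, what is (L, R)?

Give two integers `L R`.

Answer: 150 48

Derivation:
Round 1 (k=10): L=53 R=225
Round 2 (k=2): L=225 R=252
Round 3 (k=31): L=252 R=106
Round 4 (k=1): L=106 R=141
Round 5 (k=9): L=141 R=150
Round 6 (k=49): L=150 R=48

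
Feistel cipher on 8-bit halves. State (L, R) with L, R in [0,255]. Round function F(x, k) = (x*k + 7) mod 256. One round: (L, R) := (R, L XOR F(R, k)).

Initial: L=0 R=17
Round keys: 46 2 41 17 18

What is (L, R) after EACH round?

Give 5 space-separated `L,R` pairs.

Round 1 (k=46): L=17 R=21
Round 2 (k=2): L=21 R=32
Round 3 (k=41): L=32 R=50
Round 4 (k=17): L=50 R=121
Round 5 (k=18): L=121 R=187

Answer: 17,21 21,32 32,50 50,121 121,187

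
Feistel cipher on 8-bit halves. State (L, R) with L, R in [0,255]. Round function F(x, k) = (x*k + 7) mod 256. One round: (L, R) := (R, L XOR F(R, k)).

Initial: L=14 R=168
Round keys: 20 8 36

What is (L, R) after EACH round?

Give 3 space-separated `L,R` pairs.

Answer: 168,41 41,231 231,170

Derivation:
Round 1 (k=20): L=168 R=41
Round 2 (k=8): L=41 R=231
Round 3 (k=36): L=231 R=170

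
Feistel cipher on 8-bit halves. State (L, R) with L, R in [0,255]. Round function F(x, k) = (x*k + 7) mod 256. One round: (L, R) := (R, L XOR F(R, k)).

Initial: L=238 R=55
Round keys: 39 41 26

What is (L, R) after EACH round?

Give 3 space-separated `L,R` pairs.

Answer: 55,134 134,74 74,13

Derivation:
Round 1 (k=39): L=55 R=134
Round 2 (k=41): L=134 R=74
Round 3 (k=26): L=74 R=13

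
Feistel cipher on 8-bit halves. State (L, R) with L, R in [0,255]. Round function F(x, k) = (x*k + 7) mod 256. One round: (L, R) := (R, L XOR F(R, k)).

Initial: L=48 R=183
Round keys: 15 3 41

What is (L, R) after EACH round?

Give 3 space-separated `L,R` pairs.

Answer: 183,240 240,96 96,151

Derivation:
Round 1 (k=15): L=183 R=240
Round 2 (k=3): L=240 R=96
Round 3 (k=41): L=96 R=151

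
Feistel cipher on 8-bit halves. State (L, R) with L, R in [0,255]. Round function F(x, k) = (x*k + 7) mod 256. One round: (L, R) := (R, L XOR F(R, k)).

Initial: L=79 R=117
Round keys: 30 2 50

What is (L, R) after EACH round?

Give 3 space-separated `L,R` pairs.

Answer: 117,242 242,158 158,17

Derivation:
Round 1 (k=30): L=117 R=242
Round 2 (k=2): L=242 R=158
Round 3 (k=50): L=158 R=17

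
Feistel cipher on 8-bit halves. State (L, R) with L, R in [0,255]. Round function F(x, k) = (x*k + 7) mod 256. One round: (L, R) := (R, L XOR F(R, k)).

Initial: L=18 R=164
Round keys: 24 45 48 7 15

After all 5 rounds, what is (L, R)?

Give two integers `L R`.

Round 1 (k=24): L=164 R=117
Round 2 (k=45): L=117 R=60
Round 3 (k=48): L=60 R=50
Round 4 (k=7): L=50 R=89
Round 5 (k=15): L=89 R=12

Answer: 89 12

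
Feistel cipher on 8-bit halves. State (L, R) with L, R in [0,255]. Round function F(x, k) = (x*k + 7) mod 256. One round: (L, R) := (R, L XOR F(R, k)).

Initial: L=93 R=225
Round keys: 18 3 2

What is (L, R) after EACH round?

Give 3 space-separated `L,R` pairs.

Round 1 (k=18): L=225 R=132
Round 2 (k=3): L=132 R=114
Round 3 (k=2): L=114 R=111

Answer: 225,132 132,114 114,111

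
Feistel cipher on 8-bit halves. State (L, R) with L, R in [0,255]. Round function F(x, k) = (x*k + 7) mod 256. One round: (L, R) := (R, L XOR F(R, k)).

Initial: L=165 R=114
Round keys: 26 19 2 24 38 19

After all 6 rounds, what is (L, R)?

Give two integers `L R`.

Answer: 188 231

Derivation:
Round 1 (k=26): L=114 R=62
Round 2 (k=19): L=62 R=211
Round 3 (k=2): L=211 R=147
Round 4 (k=24): L=147 R=28
Round 5 (k=38): L=28 R=188
Round 6 (k=19): L=188 R=231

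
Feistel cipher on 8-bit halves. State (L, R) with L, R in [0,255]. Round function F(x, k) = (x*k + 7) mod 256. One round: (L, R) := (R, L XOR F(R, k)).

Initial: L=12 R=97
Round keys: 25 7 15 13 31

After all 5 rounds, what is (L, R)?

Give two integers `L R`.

Round 1 (k=25): L=97 R=140
Round 2 (k=7): L=140 R=186
Round 3 (k=15): L=186 R=97
Round 4 (k=13): L=97 R=78
Round 5 (k=31): L=78 R=24

Answer: 78 24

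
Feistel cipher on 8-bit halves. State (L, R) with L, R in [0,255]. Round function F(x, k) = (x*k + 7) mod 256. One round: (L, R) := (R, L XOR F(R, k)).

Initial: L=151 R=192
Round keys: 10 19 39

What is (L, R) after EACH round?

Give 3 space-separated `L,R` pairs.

Round 1 (k=10): L=192 R=16
Round 2 (k=19): L=16 R=247
Round 3 (k=39): L=247 R=184

Answer: 192,16 16,247 247,184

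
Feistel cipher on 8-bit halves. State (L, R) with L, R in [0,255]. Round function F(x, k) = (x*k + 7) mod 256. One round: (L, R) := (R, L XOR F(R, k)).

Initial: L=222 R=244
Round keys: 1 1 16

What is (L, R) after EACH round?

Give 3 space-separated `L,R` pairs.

Round 1 (k=1): L=244 R=37
Round 2 (k=1): L=37 R=216
Round 3 (k=16): L=216 R=162

Answer: 244,37 37,216 216,162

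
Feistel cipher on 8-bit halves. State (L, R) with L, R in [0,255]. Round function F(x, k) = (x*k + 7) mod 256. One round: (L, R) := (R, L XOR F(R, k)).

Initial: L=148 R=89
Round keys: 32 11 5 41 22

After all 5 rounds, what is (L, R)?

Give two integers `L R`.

Answer: 95 238

Derivation:
Round 1 (k=32): L=89 R=179
Round 2 (k=11): L=179 R=225
Round 3 (k=5): L=225 R=223
Round 4 (k=41): L=223 R=95
Round 5 (k=22): L=95 R=238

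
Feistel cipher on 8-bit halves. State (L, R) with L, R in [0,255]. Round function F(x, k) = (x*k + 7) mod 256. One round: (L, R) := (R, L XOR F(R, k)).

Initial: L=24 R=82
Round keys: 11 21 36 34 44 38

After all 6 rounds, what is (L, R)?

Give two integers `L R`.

Round 1 (k=11): L=82 R=149
Round 2 (k=21): L=149 R=18
Round 3 (k=36): L=18 R=26
Round 4 (k=34): L=26 R=105
Round 5 (k=44): L=105 R=9
Round 6 (k=38): L=9 R=52

Answer: 9 52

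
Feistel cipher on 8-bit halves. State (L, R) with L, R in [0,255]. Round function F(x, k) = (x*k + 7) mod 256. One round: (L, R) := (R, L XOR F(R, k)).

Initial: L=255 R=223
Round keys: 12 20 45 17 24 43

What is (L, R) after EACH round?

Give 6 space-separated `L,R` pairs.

Answer: 223,132 132,136 136,107 107,170 170,156 156,145

Derivation:
Round 1 (k=12): L=223 R=132
Round 2 (k=20): L=132 R=136
Round 3 (k=45): L=136 R=107
Round 4 (k=17): L=107 R=170
Round 5 (k=24): L=170 R=156
Round 6 (k=43): L=156 R=145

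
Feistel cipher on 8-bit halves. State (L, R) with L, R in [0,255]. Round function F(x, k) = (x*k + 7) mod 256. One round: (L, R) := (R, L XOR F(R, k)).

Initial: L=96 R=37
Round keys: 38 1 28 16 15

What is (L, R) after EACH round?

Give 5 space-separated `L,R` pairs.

Round 1 (k=38): L=37 R=229
Round 2 (k=1): L=229 R=201
Round 3 (k=28): L=201 R=230
Round 4 (k=16): L=230 R=174
Round 5 (k=15): L=174 R=223

Answer: 37,229 229,201 201,230 230,174 174,223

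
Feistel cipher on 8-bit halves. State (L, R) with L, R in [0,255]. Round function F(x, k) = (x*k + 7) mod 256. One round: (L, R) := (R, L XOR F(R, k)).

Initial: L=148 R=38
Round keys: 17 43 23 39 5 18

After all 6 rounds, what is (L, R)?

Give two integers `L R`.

Round 1 (k=17): L=38 R=25
Round 2 (k=43): L=25 R=28
Round 3 (k=23): L=28 R=146
Round 4 (k=39): L=146 R=89
Round 5 (k=5): L=89 R=86
Round 6 (k=18): L=86 R=74

Answer: 86 74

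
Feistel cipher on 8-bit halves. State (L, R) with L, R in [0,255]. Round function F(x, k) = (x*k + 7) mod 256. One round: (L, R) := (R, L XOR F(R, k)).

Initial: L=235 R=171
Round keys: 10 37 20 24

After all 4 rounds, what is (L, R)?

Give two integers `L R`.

Answer: 97 41

Derivation:
Round 1 (k=10): L=171 R=94
Round 2 (k=37): L=94 R=54
Round 3 (k=20): L=54 R=97
Round 4 (k=24): L=97 R=41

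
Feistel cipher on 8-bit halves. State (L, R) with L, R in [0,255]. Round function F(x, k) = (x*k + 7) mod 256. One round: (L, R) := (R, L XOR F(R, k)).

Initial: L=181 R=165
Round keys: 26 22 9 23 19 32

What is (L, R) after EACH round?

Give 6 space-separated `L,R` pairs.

Round 1 (k=26): L=165 R=124
Round 2 (k=22): L=124 R=10
Round 3 (k=9): L=10 R=29
Round 4 (k=23): L=29 R=168
Round 5 (k=19): L=168 R=98
Round 6 (k=32): L=98 R=239

Answer: 165,124 124,10 10,29 29,168 168,98 98,239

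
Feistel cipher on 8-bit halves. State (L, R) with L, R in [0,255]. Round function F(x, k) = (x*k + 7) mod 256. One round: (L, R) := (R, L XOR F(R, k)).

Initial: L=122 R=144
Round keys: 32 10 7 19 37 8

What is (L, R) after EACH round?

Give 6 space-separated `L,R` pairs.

Round 1 (k=32): L=144 R=125
Round 2 (k=10): L=125 R=121
Round 3 (k=7): L=121 R=43
Round 4 (k=19): L=43 R=65
Round 5 (k=37): L=65 R=71
Round 6 (k=8): L=71 R=126

Answer: 144,125 125,121 121,43 43,65 65,71 71,126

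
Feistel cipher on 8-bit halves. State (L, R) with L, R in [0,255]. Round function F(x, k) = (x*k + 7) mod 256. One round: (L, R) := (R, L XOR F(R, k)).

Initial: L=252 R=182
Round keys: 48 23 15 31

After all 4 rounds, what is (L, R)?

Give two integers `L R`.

Round 1 (k=48): L=182 R=219
Round 2 (k=23): L=219 R=2
Round 3 (k=15): L=2 R=254
Round 4 (k=31): L=254 R=203

Answer: 254 203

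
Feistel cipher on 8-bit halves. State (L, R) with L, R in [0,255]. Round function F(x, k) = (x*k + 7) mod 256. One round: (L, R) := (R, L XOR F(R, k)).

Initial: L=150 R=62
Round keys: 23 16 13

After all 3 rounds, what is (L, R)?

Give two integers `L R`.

Round 1 (k=23): L=62 R=15
Round 2 (k=16): L=15 R=201
Round 3 (k=13): L=201 R=51

Answer: 201 51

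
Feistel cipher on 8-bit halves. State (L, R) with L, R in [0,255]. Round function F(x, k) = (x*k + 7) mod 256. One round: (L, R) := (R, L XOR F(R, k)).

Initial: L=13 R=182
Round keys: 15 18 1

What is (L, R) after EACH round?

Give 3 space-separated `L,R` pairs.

Round 1 (k=15): L=182 R=188
Round 2 (k=18): L=188 R=137
Round 3 (k=1): L=137 R=44

Answer: 182,188 188,137 137,44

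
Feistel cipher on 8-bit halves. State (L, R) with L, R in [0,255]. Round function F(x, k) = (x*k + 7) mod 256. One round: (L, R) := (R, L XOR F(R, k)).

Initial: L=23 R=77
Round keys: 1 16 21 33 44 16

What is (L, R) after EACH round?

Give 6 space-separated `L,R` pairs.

Answer: 77,67 67,122 122,74 74,235 235,33 33,252

Derivation:
Round 1 (k=1): L=77 R=67
Round 2 (k=16): L=67 R=122
Round 3 (k=21): L=122 R=74
Round 4 (k=33): L=74 R=235
Round 5 (k=44): L=235 R=33
Round 6 (k=16): L=33 R=252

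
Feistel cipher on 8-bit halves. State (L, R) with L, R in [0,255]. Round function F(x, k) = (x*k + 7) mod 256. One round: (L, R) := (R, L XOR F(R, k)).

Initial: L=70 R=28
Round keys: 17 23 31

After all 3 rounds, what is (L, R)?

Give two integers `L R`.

Answer: 198 164

Derivation:
Round 1 (k=17): L=28 R=165
Round 2 (k=23): L=165 R=198
Round 3 (k=31): L=198 R=164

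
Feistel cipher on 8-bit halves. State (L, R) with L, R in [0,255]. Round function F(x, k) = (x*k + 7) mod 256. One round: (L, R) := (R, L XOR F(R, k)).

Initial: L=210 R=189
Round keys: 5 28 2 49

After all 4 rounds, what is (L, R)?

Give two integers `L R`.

Round 1 (k=5): L=189 R=106
Round 2 (k=28): L=106 R=34
Round 3 (k=2): L=34 R=33
Round 4 (k=49): L=33 R=122

Answer: 33 122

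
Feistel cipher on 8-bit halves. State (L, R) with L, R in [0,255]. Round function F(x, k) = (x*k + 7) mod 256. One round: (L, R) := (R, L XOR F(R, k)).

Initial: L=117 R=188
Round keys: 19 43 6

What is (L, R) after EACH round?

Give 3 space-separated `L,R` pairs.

Answer: 188,142 142,93 93,187

Derivation:
Round 1 (k=19): L=188 R=142
Round 2 (k=43): L=142 R=93
Round 3 (k=6): L=93 R=187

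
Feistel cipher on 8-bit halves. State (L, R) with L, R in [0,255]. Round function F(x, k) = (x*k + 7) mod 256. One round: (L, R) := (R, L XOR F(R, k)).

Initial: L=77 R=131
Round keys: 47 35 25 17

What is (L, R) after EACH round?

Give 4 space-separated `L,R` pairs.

Answer: 131,89 89,177 177,9 9,17

Derivation:
Round 1 (k=47): L=131 R=89
Round 2 (k=35): L=89 R=177
Round 3 (k=25): L=177 R=9
Round 4 (k=17): L=9 R=17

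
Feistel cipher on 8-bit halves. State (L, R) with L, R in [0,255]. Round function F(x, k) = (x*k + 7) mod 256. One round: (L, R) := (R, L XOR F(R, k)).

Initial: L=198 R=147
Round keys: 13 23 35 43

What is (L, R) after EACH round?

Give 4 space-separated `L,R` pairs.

Round 1 (k=13): L=147 R=184
Round 2 (k=23): L=184 R=28
Round 3 (k=35): L=28 R=99
Round 4 (k=43): L=99 R=180

Answer: 147,184 184,28 28,99 99,180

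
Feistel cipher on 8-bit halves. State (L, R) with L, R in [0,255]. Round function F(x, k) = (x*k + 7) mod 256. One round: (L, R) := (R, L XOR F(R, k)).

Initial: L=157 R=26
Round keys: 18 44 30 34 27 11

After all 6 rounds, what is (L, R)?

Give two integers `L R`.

Round 1 (k=18): L=26 R=70
Round 2 (k=44): L=70 R=21
Round 3 (k=30): L=21 R=59
Round 4 (k=34): L=59 R=200
Round 5 (k=27): L=200 R=36
Round 6 (k=11): L=36 R=91

Answer: 36 91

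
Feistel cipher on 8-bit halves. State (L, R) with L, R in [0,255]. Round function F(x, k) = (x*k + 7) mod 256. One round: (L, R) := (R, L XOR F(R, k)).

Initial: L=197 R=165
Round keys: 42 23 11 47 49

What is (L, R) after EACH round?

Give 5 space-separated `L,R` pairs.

Answer: 165,220 220,110 110,29 29,52 52,230

Derivation:
Round 1 (k=42): L=165 R=220
Round 2 (k=23): L=220 R=110
Round 3 (k=11): L=110 R=29
Round 4 (k=47): L=29 R=52
Round 5 (k=49): L=52 R=230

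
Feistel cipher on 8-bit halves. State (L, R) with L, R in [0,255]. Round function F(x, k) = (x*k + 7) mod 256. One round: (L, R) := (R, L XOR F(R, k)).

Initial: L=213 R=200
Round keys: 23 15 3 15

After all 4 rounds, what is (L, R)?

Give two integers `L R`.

Answer: 12 14

Derivation:
Round 1 (k=23): L=200 R=42
Round 2 (k=15): L=42 R=181
Round 3 (k=3): L=181 R=12
Round 4 (k=15): L=12 R=14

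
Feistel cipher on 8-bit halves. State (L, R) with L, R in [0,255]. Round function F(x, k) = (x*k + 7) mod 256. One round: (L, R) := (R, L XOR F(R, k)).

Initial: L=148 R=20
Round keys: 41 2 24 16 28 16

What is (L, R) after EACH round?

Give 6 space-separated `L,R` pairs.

Round 1 (k=41): L=20 R=175
Round 2 (k=2): L=175 R=113
Round 3 (k=24): L=113 R=48
Round 4 (k=16): L=48 R=118
Round 5 (k=28): L=118 R=223
Round 6 (k=16): L=223 R=129

Answer: 20,175 175,113 113,48 48,118 118,223 223,129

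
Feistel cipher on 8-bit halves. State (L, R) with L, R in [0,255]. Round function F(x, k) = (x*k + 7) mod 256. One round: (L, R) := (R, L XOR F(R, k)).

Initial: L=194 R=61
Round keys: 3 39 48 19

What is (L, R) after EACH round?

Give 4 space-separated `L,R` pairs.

Round 1 (k=3): L=61 R=124
Round 2 (k=39): L=124 R=214
Round 3 (k=48): L=214 R=91
Round 4 (k=19): L=91 R=30

Answer: 61,124 124,214 214,91 91,30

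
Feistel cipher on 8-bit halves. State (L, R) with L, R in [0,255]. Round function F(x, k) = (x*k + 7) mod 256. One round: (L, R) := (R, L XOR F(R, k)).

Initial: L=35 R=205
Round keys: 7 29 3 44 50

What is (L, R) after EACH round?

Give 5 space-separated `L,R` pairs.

Answer: 205,129 129,105 105,195 195,226 226,232

Derivation:
Round 1 (k=7): L=205 R=129
Round 2 (k=29): L=129 R=105
Round 3 (k=3): L=105 R=195
Round 4 (k=44): L=195 R=226
Round 5 (k=50): L=226 R=232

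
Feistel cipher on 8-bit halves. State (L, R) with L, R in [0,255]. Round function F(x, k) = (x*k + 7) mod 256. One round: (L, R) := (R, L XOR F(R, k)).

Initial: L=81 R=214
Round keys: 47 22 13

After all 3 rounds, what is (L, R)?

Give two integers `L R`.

Answer: 209 164

Derivation:
Round 1 (k=47): L=214 R=0
Round 2 (k=22): L=0 R=209
Round 3 (k=13): L=209 R=164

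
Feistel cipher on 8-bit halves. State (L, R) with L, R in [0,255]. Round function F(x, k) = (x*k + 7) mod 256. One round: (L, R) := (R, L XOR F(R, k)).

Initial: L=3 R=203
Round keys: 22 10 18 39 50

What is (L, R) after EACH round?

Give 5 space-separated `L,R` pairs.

Answer: 203,122 122,0 0,125 125,18 18,246

Derivation:
Round 1 (k=22): L=203 R=122
Round 2 (k=10): L=122 R=0
Round 3 (k=18): L=0 R=125
Round 4 (k=39): L=125 R=18
Round 5 (k=50): L=18 R=246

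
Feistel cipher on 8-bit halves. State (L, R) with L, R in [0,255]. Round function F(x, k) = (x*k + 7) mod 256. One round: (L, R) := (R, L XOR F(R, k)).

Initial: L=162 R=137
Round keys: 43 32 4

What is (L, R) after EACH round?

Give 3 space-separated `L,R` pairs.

Round 1 (k=43): L=137 R=168
Round 2 (k=32): L=168 R=142
Round 3 (k=4): L=142 R=151

Answer: 137,168 168,142 142,151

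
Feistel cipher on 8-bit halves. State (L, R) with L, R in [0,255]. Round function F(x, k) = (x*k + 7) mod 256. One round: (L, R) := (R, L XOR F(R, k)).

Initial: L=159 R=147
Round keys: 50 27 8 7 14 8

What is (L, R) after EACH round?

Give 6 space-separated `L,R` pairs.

Answer: 147,34 34,14 14,85 85,84 84,202 202,3

Derivation:
Round 1 (k=50): L=147 R=34
Round 2 (k=27): L=34 R=14
Round 3 (k=8): L=14 R=85
Round 4 (k=7): L=85 R=84
Round 5 (k=14): L=84 R=202
Round 6 (k=8): L=202 R=3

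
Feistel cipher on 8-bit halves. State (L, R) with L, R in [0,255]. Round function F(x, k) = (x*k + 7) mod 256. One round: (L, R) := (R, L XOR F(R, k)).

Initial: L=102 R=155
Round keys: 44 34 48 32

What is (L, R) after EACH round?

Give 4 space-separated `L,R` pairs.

Answer: 155,205 205,218 218,42 42,157

Derivation:
Round 1 (k=44): L=155 R=205
Round 2 (k=34): L=205 R=218
Round 3 (k=48): L=218 R=42
Round 4 (k=32): L=42 R=157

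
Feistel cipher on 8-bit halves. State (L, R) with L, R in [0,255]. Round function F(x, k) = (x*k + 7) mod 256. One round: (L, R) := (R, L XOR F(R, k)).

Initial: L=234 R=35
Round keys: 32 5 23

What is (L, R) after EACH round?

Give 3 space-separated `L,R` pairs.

Answer: 35,141 141,235 235,169

Derivation:
Round 1 (k=32): L=35 R=141
Round 2 (k=5): L=141 R=235
Round 3 (k=23): L=235 R=169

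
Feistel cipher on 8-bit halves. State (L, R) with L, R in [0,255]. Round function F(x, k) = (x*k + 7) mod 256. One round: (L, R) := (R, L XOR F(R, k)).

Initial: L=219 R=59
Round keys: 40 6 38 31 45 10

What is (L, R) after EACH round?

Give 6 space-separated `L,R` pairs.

Round 1 (k=40): L=59 R=228
Round 2 (k=6): L=228 R=100
Round 3 (k=38): L=100 R=59
Round 4 (k=31): L=59 R=72
Round 5 (k=45): L=72 R=148
Round 6 (k=10): L=148 R=135

Answer: 59,228 228,100 100,59 59,72 72,148 148,135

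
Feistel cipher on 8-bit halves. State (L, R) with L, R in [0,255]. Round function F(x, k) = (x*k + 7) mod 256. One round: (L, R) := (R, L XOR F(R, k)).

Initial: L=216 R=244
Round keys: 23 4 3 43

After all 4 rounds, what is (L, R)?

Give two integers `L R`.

Answer: 247 195

Derivation:
Round 1 (k=23): L=244 R=43
Round 2 (k=4): L=43 R=71
Round 3 (k=3): L=71 R=247
Round 4 (k=43): L=247 R=195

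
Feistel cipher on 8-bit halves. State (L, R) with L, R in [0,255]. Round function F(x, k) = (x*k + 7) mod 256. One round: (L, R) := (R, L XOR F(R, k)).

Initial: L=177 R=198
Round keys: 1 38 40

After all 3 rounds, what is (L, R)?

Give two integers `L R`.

Answer: 169 19

Derivation:
Round 1 (k=1): L=198 R=124
Round 2 (k=38): L=124 R=169
Round 3 (k=40): L=169 R=19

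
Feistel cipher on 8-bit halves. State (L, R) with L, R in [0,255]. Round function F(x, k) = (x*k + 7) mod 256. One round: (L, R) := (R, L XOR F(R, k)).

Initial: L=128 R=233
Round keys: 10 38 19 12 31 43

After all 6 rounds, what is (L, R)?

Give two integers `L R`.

Answer: 254 234

Derivation:
Round 1 (k=10): L=233 R=161
Round 2 (k=38): L=161 R=4
Round 3 (k=19): L=4 R=242
Round 4 (k=12): L=242 R=91
Round 5 (k=31): L=91 R=254
Round 6 (k=43): L=254 R=234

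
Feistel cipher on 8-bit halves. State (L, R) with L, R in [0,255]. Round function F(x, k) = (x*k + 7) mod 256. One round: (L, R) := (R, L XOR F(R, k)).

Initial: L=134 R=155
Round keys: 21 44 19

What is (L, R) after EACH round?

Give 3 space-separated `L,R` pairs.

Round 1 (k=21): L=155 R=56
Round 2 (k=44): L=56 R=60
Round 3 (k=19): L=60 R=67

Answer: 155,56 56,60 60,67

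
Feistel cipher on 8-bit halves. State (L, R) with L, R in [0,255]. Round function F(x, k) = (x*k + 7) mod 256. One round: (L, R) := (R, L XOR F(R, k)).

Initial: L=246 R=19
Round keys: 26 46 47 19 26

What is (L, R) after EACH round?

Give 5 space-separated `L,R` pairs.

Answer: 19,3 3,130 130,230 230,155 155,35

Derivation:
Round 1 (k=26): L=19 R=3
Round 2 (k=46): L=3 R=130
Round 3 (k=47): L=130 R=230
Round 4 (k=19): L=230 R=155
Round 5 (k=26): L=155 R=35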